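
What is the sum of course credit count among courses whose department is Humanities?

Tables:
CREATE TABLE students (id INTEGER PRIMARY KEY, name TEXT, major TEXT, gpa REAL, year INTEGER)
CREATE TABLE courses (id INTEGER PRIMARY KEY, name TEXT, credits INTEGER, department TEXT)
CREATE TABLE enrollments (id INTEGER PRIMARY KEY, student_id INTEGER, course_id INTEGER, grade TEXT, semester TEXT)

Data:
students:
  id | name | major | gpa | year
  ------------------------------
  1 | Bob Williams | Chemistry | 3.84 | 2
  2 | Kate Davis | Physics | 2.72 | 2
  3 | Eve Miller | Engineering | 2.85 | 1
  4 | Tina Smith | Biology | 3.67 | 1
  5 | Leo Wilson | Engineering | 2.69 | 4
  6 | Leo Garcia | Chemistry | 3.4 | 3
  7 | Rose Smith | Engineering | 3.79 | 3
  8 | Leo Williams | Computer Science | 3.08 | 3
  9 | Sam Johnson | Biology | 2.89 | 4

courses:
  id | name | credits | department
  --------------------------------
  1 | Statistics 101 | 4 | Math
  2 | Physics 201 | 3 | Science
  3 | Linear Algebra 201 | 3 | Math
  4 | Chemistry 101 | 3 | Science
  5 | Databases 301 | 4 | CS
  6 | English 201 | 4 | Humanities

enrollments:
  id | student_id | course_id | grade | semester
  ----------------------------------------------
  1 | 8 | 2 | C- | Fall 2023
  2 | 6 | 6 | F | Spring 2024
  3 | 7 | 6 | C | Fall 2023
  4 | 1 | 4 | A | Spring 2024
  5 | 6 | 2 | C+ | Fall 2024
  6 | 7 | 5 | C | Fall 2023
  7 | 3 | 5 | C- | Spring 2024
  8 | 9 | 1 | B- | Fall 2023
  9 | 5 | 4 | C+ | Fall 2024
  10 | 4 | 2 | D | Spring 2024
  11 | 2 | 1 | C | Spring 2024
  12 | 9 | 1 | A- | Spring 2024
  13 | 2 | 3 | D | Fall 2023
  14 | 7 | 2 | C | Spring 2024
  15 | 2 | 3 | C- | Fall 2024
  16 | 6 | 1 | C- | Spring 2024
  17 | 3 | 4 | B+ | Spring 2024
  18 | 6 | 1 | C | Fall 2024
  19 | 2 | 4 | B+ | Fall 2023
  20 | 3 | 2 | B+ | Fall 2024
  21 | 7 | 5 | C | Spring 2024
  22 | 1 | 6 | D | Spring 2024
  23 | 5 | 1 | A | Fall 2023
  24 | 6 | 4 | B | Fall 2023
SELECT SUM(credits) FROM courses WHERE department = 'Humanities'

Execution result:
4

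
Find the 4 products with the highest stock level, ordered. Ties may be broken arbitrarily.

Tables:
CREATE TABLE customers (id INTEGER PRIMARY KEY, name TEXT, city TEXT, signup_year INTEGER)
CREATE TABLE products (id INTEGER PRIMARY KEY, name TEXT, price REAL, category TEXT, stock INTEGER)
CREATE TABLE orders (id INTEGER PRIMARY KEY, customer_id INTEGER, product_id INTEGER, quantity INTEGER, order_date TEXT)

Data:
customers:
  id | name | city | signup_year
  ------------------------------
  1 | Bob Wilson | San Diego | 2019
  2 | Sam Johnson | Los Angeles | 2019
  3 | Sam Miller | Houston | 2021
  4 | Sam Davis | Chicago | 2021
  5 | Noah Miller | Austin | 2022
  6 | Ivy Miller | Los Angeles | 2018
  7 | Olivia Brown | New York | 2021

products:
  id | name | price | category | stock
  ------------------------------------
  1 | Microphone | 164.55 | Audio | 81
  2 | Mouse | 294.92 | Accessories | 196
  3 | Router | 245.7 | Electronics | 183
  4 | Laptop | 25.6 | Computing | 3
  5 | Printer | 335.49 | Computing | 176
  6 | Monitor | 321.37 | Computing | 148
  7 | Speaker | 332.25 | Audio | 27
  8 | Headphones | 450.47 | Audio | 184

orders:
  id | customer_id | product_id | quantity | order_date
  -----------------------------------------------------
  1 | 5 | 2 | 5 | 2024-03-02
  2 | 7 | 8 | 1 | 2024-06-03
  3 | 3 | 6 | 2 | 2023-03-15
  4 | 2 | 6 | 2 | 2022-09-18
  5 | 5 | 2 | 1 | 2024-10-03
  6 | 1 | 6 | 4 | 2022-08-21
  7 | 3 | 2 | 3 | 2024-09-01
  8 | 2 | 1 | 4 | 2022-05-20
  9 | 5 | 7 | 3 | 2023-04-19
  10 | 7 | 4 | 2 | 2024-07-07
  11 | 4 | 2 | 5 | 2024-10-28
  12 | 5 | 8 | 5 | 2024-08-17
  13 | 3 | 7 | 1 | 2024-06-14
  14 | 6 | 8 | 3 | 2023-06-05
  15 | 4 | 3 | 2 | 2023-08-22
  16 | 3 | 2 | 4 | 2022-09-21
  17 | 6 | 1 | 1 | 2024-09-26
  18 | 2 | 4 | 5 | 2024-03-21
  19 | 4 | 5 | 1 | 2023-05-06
SELECT name, stock FROM products ORDER BY stock DESC LIMIT 4

Execution result:
name | stock
Mouse | 196
Headphones | 184
Router | 183
Printer | 176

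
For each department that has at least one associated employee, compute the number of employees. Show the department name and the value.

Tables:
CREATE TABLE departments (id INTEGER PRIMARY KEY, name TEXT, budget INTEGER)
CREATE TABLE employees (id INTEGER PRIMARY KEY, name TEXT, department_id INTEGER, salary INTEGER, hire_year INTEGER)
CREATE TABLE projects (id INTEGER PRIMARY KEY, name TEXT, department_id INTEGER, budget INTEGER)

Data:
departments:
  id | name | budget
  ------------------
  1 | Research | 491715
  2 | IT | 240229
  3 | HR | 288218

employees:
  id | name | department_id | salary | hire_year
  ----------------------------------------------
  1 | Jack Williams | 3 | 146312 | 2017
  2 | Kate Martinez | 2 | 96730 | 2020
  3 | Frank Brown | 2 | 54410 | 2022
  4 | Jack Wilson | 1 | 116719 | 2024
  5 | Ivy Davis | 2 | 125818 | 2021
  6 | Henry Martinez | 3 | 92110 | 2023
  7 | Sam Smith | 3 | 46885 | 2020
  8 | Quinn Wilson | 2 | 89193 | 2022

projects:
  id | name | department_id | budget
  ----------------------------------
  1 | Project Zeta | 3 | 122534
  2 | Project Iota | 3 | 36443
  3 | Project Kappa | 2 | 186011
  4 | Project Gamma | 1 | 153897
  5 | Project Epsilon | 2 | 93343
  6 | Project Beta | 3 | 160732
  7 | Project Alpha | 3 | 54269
SELECT p.name, COUNT(*) AS n FROM employees c JOIN departments p ON c.department_id = p.id GROUP BY p.id, p.name

Execution result:
name | n
Research | 1
IT | 4
HR | 3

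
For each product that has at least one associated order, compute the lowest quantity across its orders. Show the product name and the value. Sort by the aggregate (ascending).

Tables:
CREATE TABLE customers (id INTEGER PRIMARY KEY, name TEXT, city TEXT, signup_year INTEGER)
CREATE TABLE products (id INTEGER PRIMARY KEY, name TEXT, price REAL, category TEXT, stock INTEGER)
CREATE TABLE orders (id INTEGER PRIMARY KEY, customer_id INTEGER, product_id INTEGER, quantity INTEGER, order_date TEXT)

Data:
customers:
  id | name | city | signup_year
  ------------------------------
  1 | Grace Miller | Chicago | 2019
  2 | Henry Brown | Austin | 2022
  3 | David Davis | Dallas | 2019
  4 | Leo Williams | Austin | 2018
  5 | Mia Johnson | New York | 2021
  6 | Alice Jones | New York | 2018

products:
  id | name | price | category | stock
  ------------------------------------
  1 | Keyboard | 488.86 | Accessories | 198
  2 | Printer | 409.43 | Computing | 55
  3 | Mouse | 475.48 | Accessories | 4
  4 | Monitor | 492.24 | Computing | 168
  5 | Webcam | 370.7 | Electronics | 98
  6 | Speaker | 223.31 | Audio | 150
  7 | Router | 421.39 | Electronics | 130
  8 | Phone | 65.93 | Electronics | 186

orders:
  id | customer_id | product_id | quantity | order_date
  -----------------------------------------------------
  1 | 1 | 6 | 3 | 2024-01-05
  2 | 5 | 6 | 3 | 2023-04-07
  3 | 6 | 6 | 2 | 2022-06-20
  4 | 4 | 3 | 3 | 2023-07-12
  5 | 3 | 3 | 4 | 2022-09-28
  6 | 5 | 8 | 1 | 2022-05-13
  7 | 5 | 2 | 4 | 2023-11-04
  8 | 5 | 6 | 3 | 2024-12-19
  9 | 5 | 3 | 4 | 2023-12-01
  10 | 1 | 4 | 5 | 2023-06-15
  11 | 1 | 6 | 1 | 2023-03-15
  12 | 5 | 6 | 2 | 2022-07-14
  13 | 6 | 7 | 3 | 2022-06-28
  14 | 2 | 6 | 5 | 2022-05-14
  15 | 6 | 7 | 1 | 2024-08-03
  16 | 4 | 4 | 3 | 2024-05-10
SELECT p.name, MIN(c.quantity) AS min_quantity FROM orders c JOIN products p ON c.product_id = p.id GROUP BY p.id, p.name ORDER BY min_quantity ASC

Execution result:
name | min_quantity
Speaker | 1
Router | 1
Phone | 1
Mouse | 3
Monitor | 3
Printer | 4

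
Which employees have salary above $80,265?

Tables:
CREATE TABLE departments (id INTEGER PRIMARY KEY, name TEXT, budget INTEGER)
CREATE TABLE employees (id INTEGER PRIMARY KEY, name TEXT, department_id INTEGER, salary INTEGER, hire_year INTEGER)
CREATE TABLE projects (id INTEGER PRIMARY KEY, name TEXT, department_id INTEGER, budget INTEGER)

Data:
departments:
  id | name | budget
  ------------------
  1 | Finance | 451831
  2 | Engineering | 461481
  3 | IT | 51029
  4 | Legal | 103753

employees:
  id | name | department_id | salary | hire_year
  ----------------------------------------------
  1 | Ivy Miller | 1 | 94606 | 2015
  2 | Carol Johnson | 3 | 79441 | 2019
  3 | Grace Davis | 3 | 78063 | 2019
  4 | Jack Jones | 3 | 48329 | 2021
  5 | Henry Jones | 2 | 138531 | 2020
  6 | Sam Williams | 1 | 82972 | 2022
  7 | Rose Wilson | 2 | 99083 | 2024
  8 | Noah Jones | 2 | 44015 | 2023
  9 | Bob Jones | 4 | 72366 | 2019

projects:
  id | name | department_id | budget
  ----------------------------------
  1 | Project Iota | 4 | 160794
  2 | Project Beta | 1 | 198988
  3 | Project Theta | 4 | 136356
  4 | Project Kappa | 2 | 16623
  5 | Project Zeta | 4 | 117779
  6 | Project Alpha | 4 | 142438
SELECT name, salary FROM employees WHERE salary > 80265

Execution result:
name | salary
Ivy Miller | 94606
Henry Jones | 138531
Sam Williams | 82972
Rose Wilson | 99083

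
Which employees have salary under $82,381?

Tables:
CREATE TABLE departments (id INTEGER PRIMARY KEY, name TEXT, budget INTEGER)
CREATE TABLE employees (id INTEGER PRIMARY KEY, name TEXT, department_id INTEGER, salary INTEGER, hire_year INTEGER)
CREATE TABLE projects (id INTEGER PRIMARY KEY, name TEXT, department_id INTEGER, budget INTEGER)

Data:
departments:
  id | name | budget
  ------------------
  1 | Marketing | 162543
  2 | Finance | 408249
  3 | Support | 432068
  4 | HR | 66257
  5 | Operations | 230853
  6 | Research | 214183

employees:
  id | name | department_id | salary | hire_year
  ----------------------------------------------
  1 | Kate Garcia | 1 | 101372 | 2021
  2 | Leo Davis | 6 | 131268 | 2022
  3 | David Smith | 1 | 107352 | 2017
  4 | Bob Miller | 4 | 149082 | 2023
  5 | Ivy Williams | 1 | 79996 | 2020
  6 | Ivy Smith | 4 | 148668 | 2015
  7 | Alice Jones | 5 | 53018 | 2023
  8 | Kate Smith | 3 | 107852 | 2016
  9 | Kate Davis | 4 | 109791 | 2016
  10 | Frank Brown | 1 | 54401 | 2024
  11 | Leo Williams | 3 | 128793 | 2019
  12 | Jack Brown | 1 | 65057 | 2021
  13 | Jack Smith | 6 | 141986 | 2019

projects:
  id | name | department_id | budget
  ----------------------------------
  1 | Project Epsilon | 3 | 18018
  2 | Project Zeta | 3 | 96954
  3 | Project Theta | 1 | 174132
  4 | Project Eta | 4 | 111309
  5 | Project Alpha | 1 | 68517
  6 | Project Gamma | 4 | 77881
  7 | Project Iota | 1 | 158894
SELECT name, salary FROM employees WHERE salary < 82381

Execution result:
name | salary
Ivy Williams | 79996
Alice Jones | 53018
Frank Brown | 54401
Jack Brown | 65057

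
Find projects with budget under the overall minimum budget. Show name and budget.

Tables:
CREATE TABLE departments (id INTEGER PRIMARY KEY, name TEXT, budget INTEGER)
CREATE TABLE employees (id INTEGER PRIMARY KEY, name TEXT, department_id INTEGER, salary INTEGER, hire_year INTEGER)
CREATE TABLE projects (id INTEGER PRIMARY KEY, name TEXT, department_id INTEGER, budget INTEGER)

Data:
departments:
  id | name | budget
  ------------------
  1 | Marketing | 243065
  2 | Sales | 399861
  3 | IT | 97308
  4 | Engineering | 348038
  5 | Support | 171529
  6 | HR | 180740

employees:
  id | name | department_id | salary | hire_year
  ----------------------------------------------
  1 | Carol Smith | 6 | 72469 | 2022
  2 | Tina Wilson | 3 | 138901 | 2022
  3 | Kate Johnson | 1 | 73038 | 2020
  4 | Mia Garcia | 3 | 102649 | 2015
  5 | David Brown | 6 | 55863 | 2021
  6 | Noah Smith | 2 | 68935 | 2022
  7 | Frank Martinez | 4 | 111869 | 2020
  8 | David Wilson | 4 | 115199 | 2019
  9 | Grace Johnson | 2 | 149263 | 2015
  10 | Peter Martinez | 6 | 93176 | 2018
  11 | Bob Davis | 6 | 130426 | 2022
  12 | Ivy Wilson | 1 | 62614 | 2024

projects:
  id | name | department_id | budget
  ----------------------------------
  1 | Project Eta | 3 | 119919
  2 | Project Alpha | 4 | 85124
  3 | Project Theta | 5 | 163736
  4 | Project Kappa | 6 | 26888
SELECT name, budget FROM projects WHERE budget < (SELECT MIN(budget) FROM projects)

Execution result:
(no rows)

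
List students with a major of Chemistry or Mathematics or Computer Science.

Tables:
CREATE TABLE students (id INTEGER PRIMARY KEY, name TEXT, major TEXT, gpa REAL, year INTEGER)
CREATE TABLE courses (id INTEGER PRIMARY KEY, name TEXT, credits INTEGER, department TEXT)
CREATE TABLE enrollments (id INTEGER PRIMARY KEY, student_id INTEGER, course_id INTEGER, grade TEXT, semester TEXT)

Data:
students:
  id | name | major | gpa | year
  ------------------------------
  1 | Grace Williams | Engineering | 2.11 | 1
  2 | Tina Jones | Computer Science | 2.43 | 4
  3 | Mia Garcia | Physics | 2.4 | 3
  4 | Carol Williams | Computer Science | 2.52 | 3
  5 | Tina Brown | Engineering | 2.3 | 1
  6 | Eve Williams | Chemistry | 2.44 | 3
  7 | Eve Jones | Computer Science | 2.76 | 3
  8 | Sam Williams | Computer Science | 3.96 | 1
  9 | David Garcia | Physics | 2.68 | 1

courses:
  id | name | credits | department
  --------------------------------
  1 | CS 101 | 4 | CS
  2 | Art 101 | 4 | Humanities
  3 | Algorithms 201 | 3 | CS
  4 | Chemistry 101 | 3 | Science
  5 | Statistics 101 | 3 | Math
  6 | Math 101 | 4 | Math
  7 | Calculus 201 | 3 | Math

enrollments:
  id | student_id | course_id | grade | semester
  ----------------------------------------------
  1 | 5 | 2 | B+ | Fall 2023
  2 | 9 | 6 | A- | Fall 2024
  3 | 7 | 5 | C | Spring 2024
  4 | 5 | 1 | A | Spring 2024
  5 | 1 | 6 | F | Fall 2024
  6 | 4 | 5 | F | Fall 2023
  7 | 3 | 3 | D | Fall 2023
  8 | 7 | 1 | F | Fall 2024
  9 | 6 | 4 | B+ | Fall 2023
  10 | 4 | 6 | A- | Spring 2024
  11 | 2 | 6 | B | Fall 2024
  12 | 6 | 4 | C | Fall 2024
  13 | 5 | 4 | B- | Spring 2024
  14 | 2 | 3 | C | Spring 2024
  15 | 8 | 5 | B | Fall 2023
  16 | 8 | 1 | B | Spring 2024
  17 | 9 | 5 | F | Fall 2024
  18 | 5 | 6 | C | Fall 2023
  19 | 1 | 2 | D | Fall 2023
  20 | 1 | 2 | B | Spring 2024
SELECT name, major FROM students WHERE major IN ('Chemistry', 'Mathematics', 'Computer Science')

Execution result:
name | major
Tina Jones | Computer Science
Carol Williams | Computer Science
Eve Williams | Chemistry
Eve Jones | Computer Science
Sam Williams | Computer Science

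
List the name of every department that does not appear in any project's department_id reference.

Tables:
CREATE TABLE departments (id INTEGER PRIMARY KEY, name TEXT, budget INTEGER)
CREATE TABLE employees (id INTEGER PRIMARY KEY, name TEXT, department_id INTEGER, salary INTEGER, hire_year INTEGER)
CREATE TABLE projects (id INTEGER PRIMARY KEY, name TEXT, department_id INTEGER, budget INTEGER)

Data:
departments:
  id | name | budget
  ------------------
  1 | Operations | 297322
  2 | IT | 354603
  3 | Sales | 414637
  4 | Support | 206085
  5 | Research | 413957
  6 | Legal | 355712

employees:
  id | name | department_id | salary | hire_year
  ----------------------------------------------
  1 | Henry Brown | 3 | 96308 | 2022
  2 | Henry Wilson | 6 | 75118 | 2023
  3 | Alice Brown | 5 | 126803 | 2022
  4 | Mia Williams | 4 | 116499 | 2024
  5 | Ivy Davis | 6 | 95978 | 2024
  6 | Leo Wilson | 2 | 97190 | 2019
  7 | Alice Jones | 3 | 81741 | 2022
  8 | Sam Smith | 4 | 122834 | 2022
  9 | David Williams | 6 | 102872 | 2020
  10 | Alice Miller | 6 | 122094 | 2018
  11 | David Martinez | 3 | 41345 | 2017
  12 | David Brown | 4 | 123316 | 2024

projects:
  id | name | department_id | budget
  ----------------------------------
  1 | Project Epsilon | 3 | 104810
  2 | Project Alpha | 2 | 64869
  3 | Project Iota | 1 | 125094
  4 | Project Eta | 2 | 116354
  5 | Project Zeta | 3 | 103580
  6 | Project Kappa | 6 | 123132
SELECT p.name FROM departments p LEFT JOIN projects c ON c.department_id = p.id WHERE c.id IS NULL

Execution result:
name
Support
Research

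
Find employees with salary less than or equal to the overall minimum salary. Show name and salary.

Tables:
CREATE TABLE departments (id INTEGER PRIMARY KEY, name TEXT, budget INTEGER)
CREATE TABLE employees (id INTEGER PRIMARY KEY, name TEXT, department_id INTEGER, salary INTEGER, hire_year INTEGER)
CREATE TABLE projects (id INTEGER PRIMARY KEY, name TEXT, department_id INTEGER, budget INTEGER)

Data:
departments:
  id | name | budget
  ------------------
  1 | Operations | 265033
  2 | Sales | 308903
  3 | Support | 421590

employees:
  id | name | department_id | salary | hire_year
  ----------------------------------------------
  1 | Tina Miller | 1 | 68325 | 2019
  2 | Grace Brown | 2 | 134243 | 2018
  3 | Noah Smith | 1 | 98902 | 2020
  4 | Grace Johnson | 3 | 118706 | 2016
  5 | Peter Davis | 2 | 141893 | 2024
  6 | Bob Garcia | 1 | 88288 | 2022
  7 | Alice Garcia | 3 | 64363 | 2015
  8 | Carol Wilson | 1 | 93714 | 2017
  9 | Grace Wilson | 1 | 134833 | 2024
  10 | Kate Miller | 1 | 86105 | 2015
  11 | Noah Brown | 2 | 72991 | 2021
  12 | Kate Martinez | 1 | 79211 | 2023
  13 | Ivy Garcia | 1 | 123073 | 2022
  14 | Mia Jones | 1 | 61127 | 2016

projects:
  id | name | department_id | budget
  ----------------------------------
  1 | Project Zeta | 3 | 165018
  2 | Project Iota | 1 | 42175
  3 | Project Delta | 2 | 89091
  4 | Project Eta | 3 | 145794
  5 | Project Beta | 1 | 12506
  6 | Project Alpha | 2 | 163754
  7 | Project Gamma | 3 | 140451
SELECT name, salary FROM employees WHERE salary <= (SELECT MIN(salary) FROM employees)

Execution result:
name | salary
Mia Jones | 61127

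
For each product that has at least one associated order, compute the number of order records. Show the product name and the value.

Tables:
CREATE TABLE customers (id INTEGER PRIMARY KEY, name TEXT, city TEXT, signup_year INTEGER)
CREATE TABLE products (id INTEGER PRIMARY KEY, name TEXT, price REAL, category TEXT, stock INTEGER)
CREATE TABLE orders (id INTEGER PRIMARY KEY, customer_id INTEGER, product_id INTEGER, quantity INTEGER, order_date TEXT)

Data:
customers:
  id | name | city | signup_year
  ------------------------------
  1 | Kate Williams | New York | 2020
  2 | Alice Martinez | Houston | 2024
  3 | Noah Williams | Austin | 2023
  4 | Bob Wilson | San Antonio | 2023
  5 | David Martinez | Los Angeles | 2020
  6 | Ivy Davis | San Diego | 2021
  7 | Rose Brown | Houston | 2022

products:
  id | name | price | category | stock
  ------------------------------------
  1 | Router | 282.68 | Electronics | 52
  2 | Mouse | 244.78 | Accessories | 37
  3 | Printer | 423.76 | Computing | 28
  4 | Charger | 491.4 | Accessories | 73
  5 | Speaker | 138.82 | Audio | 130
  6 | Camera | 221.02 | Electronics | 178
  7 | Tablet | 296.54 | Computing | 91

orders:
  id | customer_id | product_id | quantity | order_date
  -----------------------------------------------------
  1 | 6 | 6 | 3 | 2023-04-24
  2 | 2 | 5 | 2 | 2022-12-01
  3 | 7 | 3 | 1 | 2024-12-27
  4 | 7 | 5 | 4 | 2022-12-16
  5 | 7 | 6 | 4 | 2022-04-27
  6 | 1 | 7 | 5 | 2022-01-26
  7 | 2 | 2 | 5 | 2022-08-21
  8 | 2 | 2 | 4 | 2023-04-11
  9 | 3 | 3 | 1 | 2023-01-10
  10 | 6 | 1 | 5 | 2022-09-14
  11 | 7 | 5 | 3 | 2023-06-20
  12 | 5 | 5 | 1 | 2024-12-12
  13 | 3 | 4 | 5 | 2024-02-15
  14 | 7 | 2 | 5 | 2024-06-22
SELECT p.name, COUNT(*) AS n FROM orders c JOIN products p ON c.product_id = p.id GROUP BY p.id, p.name

Execution result:
name | n
Router | 1
Mouse | 3
Printer | 2
Charger | 1
Speaker | 4
Camera | 2
Tablet | 1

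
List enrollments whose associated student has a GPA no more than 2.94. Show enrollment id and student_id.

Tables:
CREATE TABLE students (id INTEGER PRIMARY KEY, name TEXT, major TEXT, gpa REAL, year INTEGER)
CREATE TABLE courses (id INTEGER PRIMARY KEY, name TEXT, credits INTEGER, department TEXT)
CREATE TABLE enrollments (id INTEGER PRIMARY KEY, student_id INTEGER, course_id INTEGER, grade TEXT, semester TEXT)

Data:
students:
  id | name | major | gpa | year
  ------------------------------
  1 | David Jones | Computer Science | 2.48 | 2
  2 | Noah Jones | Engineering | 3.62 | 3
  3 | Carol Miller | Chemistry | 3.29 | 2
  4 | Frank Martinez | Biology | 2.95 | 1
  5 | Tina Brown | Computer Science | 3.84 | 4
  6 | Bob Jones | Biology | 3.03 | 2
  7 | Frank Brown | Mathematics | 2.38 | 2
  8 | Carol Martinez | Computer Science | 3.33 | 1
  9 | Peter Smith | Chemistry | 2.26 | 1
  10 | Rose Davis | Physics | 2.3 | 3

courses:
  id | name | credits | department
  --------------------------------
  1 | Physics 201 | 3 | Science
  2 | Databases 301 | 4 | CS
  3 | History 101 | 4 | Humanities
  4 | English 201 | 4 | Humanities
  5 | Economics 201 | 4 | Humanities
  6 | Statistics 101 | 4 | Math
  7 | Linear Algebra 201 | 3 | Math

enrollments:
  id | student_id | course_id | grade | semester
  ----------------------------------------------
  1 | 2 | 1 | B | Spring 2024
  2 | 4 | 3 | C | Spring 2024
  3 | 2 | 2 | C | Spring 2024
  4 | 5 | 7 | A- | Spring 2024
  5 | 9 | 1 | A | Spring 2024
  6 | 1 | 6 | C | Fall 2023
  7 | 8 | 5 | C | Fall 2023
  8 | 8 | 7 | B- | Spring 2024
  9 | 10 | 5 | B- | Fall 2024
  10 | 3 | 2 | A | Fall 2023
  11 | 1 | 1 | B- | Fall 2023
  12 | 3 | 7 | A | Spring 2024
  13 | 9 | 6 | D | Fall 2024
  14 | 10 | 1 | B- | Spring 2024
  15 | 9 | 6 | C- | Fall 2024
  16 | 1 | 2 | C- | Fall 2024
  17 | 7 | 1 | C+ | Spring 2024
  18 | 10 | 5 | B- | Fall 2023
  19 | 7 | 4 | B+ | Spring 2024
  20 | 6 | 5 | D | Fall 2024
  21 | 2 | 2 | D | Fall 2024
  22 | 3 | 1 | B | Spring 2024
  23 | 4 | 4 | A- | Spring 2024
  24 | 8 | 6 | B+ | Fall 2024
SELECT id, student_id FROM enrollments WHERE student_id IN (SELECT id FROM students WHERE gpa <= 2.94)

Execution result:
id | student_id
5 | 9
6 | 1
9 | 10
11 | 1
13 | 9
14 | 10
15 | 9
16 | 1
17 | 7
18 | 10
19 | 7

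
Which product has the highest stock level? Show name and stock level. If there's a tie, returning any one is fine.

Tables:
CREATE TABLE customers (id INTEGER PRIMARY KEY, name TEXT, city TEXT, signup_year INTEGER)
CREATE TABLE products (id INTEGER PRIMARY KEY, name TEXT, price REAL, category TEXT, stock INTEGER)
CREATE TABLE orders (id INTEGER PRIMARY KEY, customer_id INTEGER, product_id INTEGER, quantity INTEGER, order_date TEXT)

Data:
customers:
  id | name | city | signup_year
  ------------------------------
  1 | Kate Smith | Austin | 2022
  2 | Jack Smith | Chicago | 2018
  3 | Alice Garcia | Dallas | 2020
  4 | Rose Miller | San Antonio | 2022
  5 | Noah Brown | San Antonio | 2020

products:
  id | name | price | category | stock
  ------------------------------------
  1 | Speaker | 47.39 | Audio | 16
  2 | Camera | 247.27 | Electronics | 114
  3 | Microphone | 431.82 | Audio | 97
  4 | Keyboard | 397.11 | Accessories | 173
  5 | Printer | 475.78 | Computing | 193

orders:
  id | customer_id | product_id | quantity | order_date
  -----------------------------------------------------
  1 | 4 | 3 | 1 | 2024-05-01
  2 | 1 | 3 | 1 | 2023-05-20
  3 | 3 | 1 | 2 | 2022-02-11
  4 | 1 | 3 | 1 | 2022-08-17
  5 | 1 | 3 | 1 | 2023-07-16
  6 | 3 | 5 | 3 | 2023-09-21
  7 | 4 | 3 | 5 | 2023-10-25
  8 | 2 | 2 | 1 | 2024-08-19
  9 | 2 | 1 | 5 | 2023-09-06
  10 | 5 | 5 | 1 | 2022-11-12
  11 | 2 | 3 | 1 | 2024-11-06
SELECT name, stock FROM products ORDER BY stock DESC LIMIT 1

Execution result:
name | stock
Printer | 193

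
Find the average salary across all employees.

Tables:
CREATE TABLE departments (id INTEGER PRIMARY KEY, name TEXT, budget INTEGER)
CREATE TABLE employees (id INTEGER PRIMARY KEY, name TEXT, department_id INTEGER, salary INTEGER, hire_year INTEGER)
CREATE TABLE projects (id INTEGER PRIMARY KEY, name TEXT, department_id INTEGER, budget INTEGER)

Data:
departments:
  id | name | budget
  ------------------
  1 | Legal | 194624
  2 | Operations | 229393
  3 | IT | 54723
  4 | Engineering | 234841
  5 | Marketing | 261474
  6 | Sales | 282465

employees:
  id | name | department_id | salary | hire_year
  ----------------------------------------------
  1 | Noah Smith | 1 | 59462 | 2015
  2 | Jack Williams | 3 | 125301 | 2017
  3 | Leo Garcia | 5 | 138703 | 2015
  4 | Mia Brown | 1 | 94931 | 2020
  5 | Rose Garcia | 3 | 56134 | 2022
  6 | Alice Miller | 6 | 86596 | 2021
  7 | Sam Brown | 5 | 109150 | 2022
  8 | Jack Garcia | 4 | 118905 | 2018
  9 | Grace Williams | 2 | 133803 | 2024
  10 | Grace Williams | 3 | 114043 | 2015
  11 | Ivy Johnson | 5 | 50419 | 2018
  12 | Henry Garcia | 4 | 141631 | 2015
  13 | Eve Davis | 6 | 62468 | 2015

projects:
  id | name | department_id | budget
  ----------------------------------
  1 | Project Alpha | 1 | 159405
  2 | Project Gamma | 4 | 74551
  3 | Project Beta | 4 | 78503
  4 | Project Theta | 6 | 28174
SELECT AVG(salary) FROM employees

Execution result:
99349.69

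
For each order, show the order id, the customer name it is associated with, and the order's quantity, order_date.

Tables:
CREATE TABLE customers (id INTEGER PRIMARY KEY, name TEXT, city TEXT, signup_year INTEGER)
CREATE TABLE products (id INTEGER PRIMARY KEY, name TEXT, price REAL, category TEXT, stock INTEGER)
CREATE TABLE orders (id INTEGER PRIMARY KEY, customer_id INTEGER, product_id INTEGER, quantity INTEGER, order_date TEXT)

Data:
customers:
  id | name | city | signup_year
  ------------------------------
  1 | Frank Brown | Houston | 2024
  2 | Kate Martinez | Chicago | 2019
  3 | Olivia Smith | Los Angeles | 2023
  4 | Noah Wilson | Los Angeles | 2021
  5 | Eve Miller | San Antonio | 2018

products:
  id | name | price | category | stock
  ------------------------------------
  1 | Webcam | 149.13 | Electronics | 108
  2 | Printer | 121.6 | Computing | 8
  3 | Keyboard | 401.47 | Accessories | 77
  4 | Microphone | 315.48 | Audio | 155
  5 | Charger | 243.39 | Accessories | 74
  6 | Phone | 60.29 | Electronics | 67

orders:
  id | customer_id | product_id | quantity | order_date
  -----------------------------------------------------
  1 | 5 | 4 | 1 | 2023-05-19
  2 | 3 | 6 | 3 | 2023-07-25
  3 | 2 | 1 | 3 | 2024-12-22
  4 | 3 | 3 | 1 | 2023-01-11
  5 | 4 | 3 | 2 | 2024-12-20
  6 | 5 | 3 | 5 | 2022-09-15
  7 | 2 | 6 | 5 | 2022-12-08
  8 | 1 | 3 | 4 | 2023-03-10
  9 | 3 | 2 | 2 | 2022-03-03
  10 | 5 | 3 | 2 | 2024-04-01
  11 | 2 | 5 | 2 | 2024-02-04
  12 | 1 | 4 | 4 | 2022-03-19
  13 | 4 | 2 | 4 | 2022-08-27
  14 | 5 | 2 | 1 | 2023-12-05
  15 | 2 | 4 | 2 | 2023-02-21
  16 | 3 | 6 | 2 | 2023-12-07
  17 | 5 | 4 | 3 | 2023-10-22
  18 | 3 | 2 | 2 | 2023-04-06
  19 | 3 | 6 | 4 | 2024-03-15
SELECT c.id, p.name AS customer, c.quantity, c.order_date FROM orders c JOIN customers p ON c.customer_id = p.id

Execution result:
id | customer | quantity | order_date
1 | Eve Miller | 1 | 2023-05-19
2 | Olivia Smith | 3 | 2023-07-25
3 | Kate Martinez | 3 | 2024-12-22
4 | Olivia Smith | 1 | 2023-01-11
5 | Noah Wilson | 2 | 2024-12-20
6 | Eve Miller | 5 | 2022-09-15
7 | Kate Martinez | 5 | 2022-12-08
8 | Frank Brown | 4 | 2023-03-10
9 | Olivia Smith | 2 | 2022-03-03
10 | Eve Miller | 2 | 2024-04-01
11 | Kate Martinez | 2 | 2024-02-04
12 | Frank Brown | 4 | 2022-03-19
13 | Noah Wilson | 4 | 2022-08-27
14 | Eve Miller | 1 | 2023-12-05
15 | Kate Martinez | 2 | 2023-02-21
16 | Olivia Smith | 2 | 2023-12-07
17 | Eve Miller | 3 | 2023-10-22
18 | Olivia Smith | 2 | 2023-04-06
19 | Olivia Smith | 4 | 2024-03-15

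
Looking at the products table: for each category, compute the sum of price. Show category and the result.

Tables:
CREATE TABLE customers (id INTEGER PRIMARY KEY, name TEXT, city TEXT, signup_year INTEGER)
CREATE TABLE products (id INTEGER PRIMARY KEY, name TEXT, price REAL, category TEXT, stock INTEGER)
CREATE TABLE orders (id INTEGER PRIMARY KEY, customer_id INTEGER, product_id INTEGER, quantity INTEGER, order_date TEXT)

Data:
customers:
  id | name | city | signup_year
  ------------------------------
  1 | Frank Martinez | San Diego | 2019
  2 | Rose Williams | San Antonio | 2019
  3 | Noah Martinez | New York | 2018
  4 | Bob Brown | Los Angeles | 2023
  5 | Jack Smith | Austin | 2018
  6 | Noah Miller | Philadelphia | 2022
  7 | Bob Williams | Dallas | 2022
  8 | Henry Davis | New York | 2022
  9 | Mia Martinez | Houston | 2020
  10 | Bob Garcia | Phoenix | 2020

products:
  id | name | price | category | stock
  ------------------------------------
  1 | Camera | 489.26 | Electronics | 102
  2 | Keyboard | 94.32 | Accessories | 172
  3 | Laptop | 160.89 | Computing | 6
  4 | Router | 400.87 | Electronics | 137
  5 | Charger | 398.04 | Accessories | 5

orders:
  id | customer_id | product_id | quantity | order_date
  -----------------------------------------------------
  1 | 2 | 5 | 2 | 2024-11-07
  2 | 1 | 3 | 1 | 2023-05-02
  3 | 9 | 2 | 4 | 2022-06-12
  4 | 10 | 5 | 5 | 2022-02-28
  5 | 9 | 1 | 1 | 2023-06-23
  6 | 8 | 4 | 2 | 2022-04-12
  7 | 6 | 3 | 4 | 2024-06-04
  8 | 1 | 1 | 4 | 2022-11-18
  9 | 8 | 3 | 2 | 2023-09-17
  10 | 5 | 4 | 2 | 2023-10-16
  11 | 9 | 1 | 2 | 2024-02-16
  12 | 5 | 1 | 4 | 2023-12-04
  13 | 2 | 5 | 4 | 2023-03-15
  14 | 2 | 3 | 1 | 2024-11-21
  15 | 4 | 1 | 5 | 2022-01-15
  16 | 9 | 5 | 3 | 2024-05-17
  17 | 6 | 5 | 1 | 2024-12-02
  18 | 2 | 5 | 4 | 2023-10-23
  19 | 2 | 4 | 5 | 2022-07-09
SELECT category, SUM(price) AS sum_price FROM products GROUP BY category

Execution result:
category | sum_price
Accessories | 492.36
Computing | 160.89
Electronics | 890.13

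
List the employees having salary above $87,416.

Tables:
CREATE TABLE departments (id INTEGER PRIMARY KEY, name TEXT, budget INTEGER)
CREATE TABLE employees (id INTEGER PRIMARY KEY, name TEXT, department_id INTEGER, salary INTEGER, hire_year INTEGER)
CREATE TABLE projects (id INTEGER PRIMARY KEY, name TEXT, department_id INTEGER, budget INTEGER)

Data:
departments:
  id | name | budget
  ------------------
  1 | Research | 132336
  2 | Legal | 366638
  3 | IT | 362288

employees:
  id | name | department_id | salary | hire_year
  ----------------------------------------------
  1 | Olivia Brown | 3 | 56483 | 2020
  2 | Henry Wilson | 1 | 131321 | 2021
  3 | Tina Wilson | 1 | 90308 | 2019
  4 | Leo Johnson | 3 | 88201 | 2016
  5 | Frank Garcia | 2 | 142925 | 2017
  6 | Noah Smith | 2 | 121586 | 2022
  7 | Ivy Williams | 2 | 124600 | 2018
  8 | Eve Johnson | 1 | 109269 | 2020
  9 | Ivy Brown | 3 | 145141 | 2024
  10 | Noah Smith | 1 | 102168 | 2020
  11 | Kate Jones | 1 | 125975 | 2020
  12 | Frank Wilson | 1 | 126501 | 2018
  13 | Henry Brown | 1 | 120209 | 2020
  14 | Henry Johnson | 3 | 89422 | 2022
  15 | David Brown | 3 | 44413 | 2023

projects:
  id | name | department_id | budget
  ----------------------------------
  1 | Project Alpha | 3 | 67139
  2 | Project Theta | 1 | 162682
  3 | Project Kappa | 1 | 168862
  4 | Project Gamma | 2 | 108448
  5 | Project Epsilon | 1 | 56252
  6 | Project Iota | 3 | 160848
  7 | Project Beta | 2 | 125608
SELECT name, salary FROM employees WHERE salary > 87416

Execution result:
name | salary
Henry Wilson | 131321
Tina Wilson | 90308
Leo Johnson | 88201
Frank Garcia | 142925
Noah Smith | 121586
Ivy Williams | 124600
Eve Johnson | 109269
Ivy Brown | 145141
Noah Smith | 102168
Kate Jones | 125975
Frank Wilson | 126501
Henry Brown | 120209
Henry Johnson | 89422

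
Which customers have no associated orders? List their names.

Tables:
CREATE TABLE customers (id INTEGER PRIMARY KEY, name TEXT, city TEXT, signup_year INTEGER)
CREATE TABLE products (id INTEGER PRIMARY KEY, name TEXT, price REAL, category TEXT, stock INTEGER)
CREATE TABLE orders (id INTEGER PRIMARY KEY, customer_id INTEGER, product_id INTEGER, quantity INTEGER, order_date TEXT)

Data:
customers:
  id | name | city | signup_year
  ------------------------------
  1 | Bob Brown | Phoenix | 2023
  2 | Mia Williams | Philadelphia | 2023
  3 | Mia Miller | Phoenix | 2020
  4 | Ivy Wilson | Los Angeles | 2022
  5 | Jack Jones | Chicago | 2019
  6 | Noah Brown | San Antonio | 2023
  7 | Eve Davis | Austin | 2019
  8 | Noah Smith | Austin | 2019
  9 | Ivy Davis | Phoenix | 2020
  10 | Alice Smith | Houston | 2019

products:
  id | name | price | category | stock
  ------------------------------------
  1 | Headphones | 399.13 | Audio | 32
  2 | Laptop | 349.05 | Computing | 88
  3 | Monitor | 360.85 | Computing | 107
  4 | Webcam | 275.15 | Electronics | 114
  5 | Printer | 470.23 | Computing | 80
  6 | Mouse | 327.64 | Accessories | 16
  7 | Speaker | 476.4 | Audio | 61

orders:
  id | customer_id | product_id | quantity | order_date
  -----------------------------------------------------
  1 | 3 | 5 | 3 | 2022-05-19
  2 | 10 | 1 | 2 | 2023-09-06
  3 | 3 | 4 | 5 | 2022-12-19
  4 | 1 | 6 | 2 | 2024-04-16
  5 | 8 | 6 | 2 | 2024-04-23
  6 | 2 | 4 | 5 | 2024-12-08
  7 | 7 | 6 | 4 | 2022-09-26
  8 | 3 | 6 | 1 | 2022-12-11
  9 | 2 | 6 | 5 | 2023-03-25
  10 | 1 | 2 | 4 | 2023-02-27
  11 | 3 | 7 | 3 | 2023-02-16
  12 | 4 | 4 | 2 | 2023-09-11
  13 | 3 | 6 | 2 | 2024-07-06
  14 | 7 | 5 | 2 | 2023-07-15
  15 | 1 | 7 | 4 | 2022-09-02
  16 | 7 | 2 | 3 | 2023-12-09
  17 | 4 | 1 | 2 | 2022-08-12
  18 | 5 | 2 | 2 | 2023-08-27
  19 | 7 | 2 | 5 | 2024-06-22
SELECT p.name FROM customers p LEFT JOIN orders c ON c.customer_id = p.id WHERE c.id IS NULL

Execution result:
name
Noah Brown
Ivy Davis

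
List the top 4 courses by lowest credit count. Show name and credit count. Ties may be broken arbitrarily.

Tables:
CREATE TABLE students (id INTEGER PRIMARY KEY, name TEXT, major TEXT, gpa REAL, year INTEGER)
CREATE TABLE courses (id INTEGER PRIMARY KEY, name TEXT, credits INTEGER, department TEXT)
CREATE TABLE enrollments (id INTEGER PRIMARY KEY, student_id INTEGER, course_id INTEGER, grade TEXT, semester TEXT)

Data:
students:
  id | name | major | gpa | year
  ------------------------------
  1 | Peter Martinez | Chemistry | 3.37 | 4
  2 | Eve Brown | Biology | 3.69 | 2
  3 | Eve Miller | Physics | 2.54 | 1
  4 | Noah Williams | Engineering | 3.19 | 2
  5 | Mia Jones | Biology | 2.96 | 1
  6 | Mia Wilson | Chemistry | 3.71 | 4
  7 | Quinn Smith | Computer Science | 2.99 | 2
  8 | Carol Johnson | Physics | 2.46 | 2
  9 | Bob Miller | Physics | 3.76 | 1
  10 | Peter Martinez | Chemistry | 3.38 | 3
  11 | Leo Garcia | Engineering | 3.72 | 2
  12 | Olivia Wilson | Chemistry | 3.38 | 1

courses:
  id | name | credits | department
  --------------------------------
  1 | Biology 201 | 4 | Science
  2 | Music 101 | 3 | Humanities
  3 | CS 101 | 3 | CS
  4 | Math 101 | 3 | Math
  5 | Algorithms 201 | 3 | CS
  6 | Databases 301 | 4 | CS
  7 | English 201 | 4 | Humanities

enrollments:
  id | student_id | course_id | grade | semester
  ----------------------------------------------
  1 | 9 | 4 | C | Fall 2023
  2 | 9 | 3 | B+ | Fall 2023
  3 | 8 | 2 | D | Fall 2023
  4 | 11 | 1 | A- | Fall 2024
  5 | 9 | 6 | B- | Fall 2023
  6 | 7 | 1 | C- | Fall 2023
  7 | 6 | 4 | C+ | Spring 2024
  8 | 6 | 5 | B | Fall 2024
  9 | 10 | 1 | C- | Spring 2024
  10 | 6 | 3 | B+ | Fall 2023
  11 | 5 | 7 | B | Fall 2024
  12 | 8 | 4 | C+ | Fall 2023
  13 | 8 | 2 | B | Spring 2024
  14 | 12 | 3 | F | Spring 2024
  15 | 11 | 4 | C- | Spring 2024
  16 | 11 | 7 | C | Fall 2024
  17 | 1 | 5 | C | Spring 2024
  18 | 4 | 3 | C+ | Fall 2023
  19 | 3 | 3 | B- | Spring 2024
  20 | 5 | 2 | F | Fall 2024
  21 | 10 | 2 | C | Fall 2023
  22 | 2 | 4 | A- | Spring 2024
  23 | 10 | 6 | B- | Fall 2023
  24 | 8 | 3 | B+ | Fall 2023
SELECT name, credits FROM courses ORDER BY credits ASC LIMIT 4

Execution result:
name | credits
Music 101 | 3
CS 101 | 3
Math 101 | 3
Algorithms 201 | 3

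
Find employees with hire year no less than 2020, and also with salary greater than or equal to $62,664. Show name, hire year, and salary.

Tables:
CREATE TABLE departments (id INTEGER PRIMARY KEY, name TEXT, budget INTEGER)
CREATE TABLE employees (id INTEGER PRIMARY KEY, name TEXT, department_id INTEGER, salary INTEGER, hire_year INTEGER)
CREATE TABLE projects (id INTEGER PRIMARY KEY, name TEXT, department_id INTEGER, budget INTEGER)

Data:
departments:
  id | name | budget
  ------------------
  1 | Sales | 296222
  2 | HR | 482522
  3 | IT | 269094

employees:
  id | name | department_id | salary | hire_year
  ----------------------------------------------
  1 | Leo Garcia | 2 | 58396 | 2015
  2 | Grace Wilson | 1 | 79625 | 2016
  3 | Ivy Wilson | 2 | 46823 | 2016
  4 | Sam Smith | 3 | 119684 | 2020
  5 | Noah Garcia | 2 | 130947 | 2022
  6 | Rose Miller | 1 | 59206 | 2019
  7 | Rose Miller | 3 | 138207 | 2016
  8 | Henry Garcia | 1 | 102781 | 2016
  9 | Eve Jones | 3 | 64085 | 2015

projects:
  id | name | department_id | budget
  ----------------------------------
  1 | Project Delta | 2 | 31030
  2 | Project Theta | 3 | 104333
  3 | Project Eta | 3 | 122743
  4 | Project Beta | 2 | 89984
SELECT name, hire_year, salary FROM employees WHERE hire_year >= 2020 AND salary >= 62664

Execution result:
name | hire_year | salary
Sam Smith | 2020 | 119684
Noah Garcia | 2022 | 130947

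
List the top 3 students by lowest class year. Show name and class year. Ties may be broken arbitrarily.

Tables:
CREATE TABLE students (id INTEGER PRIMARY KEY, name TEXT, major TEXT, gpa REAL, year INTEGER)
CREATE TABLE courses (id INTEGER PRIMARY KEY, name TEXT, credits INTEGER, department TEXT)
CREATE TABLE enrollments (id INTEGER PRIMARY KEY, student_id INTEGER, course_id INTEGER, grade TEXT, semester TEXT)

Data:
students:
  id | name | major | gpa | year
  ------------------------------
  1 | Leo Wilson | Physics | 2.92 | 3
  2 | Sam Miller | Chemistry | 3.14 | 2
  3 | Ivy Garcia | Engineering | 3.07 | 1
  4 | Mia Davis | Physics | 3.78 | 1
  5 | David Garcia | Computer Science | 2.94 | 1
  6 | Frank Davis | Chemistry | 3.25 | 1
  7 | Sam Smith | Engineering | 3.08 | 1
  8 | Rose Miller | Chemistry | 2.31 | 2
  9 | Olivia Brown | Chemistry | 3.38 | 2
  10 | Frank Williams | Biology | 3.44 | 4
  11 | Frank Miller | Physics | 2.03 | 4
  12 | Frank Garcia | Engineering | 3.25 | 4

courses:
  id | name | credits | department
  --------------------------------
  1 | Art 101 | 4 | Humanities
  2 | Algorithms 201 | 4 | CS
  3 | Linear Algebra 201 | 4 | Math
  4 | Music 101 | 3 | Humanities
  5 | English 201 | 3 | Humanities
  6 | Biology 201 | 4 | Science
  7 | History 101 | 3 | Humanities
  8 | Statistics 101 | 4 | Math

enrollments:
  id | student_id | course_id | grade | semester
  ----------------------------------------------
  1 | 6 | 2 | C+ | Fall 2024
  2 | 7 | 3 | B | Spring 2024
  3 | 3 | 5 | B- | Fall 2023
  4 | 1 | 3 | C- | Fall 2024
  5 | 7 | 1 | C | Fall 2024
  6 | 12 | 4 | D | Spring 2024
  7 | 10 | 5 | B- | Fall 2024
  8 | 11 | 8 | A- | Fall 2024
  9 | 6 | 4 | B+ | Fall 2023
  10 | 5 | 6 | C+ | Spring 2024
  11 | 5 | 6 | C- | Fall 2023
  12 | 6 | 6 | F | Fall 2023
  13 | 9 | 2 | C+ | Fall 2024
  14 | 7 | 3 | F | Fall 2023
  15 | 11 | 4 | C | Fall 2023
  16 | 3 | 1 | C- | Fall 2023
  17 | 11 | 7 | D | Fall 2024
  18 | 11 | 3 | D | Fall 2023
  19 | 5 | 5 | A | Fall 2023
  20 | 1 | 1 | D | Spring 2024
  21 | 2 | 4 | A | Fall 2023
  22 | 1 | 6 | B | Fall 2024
SELECT name, year FROM students ORDER BY year ASC LIMIT 3

Execution result:
name | year
Ivy Garcia | 1
Mia Davis | 1
David Garcia | 1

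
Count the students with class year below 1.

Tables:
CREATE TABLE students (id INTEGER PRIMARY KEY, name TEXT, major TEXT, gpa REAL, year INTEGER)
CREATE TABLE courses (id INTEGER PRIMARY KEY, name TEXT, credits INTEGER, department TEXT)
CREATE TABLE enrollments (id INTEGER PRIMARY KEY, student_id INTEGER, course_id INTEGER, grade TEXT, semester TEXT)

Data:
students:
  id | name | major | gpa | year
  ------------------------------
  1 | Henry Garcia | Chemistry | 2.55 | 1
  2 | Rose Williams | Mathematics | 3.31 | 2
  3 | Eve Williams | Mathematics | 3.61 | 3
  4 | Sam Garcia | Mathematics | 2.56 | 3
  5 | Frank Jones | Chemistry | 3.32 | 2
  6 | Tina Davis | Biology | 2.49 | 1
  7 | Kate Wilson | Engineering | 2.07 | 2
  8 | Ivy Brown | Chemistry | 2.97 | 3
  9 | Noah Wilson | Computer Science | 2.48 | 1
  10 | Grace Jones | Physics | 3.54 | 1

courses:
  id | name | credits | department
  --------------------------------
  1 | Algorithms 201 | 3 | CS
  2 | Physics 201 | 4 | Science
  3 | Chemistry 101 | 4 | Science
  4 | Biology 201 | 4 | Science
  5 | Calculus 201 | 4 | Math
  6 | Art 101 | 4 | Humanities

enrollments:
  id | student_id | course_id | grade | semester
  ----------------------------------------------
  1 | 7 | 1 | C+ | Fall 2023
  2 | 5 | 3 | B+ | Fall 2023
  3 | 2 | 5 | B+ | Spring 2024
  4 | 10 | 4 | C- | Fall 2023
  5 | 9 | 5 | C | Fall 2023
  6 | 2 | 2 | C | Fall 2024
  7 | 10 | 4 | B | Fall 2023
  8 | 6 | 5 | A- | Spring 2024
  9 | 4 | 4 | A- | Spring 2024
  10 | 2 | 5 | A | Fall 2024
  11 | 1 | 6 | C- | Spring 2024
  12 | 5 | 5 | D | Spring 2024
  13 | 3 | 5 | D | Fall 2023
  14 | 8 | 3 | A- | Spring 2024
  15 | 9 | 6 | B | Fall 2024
SELECT COUNT(*) FROM students WHERE year < 1

Execution result:
0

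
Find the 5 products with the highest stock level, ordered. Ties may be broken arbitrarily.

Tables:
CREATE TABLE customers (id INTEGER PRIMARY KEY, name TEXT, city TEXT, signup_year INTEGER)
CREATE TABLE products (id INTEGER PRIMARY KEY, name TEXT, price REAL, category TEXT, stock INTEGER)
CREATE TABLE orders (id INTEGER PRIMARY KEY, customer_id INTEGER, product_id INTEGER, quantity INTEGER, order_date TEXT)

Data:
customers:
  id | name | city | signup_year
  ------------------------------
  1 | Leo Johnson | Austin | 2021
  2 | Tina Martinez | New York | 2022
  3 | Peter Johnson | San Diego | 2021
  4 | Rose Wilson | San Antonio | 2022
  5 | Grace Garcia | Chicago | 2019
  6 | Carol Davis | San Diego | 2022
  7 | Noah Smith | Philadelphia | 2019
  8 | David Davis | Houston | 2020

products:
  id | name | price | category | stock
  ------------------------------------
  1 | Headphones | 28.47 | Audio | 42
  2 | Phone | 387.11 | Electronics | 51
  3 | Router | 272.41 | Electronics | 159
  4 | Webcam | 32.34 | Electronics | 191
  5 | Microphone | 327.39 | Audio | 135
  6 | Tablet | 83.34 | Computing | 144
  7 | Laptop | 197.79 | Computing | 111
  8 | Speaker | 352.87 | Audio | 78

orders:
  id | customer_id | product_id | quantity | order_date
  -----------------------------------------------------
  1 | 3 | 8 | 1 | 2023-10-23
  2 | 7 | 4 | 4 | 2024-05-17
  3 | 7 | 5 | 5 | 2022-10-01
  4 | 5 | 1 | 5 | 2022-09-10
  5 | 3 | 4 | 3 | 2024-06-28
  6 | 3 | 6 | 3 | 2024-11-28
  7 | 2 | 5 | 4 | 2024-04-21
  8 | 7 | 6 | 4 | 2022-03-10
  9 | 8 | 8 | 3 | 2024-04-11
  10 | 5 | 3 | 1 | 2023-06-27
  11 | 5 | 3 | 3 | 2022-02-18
SELECT name, stock FROM products ORDER BY stock DESC LIMIT 5

Execution result:
name | stock
Webcam | 191
Router | 159
Tablet | 144
Microphone | 135
Laptop | 111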